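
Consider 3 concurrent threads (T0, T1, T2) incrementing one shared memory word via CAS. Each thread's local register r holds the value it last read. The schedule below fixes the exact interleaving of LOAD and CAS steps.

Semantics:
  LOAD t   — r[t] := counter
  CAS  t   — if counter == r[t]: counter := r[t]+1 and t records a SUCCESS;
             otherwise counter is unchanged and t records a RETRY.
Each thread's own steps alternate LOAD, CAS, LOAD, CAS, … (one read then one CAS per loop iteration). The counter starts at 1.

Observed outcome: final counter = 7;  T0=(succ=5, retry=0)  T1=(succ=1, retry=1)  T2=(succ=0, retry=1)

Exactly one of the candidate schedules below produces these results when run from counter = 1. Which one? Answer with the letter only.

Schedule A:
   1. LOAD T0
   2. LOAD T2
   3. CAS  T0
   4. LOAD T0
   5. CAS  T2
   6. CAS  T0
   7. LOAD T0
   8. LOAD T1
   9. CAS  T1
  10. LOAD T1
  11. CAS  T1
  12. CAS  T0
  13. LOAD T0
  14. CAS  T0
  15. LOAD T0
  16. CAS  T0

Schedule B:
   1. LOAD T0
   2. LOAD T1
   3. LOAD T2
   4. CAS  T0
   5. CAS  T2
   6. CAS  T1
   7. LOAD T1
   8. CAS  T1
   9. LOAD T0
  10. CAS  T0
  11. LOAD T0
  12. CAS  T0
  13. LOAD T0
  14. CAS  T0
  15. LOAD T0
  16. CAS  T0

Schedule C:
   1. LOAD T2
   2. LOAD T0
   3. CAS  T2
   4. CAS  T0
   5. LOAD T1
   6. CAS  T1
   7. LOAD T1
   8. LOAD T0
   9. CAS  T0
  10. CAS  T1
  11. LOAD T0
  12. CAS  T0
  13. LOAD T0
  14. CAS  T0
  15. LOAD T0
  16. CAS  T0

Simulating candidate B:
1. LOAD T0 → mem=1 r[T0]=1 [LOAD]
2. LOAD T1 → mem=1 r[T1]=1 [LOAD]
3. LOAD T2 → mem=1 r[T2]=1 [LOAD]
4. CAS T0 → mem=2 r[T0]=1 [OK]
5. CAS T2 → mem=2 r[T2]=1 [RETRY]
6. CAS T1 → mem=2 r[T1]=1 [RETRY]
7. LOAD T1 → mem=2 r[T1]=2 [LOAD]
8. CAS T1 → mem=3 r[T1]=2 [OK]
9. LOAD T0 → mem=3 r[T0]=3 [LOAD]
10. CAS T0 → mem=4 r[T0]=3 [OK]
11. LOAD T0 → mem=4 r[T0]=4 [LOAD]
12. CAS T0 → mem=5 r[T0]=4 [OK]
13. LOAD T0 → mem=5 r[T0]=5 [LOAD]
14. CAS T0 → mem=6 r[T0]=5 [OK]
15. LOAD T0 → mem=6 r[T0]=6 [LOAD]
16. CAS T0 → mem=7 r[T0]=6 [OK]

B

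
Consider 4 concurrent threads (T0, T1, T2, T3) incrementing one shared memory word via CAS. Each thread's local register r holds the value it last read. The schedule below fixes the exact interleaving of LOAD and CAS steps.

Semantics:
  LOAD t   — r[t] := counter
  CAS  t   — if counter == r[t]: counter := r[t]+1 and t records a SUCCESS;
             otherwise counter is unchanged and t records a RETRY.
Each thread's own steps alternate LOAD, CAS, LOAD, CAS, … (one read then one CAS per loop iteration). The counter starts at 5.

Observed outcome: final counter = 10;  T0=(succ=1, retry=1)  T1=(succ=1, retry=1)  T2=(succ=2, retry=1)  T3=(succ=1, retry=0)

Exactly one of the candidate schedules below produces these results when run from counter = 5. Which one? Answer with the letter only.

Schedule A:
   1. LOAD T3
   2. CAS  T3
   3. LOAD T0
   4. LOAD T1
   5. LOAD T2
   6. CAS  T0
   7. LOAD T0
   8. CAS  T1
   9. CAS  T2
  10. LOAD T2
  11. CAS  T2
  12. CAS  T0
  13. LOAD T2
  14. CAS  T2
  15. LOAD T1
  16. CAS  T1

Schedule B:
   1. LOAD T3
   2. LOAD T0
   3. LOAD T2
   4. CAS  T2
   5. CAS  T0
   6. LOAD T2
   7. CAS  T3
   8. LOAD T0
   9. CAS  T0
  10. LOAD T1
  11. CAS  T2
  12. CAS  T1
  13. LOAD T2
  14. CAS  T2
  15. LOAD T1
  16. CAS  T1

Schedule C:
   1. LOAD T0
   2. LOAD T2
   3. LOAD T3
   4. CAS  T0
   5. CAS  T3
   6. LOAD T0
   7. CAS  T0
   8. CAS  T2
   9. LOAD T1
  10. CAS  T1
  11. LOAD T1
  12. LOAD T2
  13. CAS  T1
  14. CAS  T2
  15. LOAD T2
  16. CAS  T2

Tracing schedule A:
   1) LOAD T3:  M=5  r_T3=5
   2) CAS  T3:  M=6  r_T3=5 ✓
   3) LOAD T0:  M=6  r_T0=6
   4) LOAD T1:  M=6  r_T1=6
   5) LOAD T2:  M=6  r_T2=6
   6) CAS  T0:  M=7  r_T0=6 ✓
   7) LOAD T0:  M=7  r_T0=7
   8) CAS  T1:  M=7  r_T1=6 ✗
   9) CAS  T2:  M=7  r_T2=6 ✗
  10) LOAD T2:  M=7  r_T2=7
  11) CAS  T2:  M=8  r_T2=7 ✓
  12) CAS  T0:  M=8  r_T0=7 ✗
  13) LOAD T2:  M=8  r_T2=8
  14) CAS  T2:  M=9  r_T2=8 ✓
  15) LOAD T1:  M=9  r_T1=9
  16) CAS  T1:  M=10  r_T1=9 ✓

A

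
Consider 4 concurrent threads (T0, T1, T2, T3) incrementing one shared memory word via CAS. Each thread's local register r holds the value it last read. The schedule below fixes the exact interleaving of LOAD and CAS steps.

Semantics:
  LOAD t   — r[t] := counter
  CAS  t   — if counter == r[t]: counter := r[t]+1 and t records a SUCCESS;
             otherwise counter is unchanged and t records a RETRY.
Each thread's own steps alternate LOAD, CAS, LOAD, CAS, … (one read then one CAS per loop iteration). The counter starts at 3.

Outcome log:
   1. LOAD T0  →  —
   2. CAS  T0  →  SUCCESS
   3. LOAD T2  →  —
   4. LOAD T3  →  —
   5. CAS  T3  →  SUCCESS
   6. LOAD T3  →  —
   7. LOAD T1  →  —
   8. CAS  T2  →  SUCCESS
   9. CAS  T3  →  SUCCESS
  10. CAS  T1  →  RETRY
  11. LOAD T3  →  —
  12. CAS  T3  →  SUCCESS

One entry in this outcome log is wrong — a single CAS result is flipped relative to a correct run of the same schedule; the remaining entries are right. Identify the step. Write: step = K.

Correct run:
step 1: T0 LOAD ⇒ load; ctr=3 reg=3
step 2: T0 CAS ⇒ ok; ctr=4 reg=3
step 3: T2 LOAD ⇒ load; ctr=4 reg=4
step 4: T3 LOAD ⇒ load; ctr=4 reg=4
step 5: T3 CAS ⇒ ok; ctr=5 reg=4
step 6: T3 LOAD ⇒ load; ctr=5 reg=5
step 7: T1 LOAD ⇒ load; ctr=5 reg=5
step 8: T2 CAS ⇒ retry; ctr=5 reg=4
step 9: T3 CAS ⇒ ok; ctr=6 reg=5
step 10: T1 CAS ⇒ retry; ctr=6 reg=5
step 11: T3 LOAD ⇒ load; ctr=6 reg=6
step 12: T3 CAS ⇒ ok; ctr=7 reg=6
Mismatch at 8.

step = 8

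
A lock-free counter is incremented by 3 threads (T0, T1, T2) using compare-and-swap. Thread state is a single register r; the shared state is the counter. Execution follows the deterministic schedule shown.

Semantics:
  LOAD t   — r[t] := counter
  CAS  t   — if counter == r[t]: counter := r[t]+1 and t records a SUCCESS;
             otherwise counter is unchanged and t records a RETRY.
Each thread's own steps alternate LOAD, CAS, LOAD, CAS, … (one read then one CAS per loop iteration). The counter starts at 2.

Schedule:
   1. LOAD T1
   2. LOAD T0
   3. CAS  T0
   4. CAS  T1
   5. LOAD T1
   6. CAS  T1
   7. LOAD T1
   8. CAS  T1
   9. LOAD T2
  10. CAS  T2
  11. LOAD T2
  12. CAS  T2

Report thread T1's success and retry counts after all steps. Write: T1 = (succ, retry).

T1 = (2, 1)

[1] T1.load  rd  (counter 2, T1.r 2)
[2] T0.load  rd  (counter 2, T0.r 2)
[3] T0.cas  hit  (counter 3, T0.r 2)
[4] T1.cas  miss  (counter 3, T1.r 2)
[5] T1.load  rd  (counter 3, T1.r 3)
[6] T1.cas  hit  (counter 4, T1.r 3)
[7] T1.load  rd  (counter 4, T1.r 4)
[8] T1.cas  hit  (counter 5, T1.r 4)
[9] T2.load  rd  (counter 5, T2.r 5)
[10] T2.cas  hit  (counter 6, T2.r 5)
[11] T2.load  rd  (counter 6, T2.r 6)
[12] T2.cas  hit  (counter 7, T2.r 6)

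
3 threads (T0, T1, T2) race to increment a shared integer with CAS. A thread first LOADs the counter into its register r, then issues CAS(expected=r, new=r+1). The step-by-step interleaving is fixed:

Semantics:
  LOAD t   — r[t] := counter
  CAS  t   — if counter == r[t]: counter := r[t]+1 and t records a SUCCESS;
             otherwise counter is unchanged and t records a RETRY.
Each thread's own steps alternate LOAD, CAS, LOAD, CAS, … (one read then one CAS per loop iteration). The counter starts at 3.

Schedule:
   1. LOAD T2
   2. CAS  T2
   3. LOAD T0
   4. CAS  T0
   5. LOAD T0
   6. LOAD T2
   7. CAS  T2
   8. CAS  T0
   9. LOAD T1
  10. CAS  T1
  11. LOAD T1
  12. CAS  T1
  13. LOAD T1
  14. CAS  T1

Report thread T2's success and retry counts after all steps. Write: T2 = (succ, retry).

T2 = (2, 0)

   1) LOAD T2:  M=3  r_T2=3
   2) CAS  T2:  M=4  r_T2=3 ✓
   3) LOAD T0:  M=4  r_T0=4
   4) CAS  T0:  M=5  r_T0=4 ✓
   5) LOAD T0:  M=5  r_T0=5
   6) LOAD T2:  M=5  r_T2=5
   7) CAS  T2:  M=6  r_T2=5 ✓
   8) CAS  T0:  M=6  r_T0=5 ✗
   9) LOAD T1:  M=6  r_T1=6
  10) CAS  T1:  M=7  r_T1=6 ✓
  11) LOAD T1:  M=7  r_T1=7
  12) CAS  T1:  M=8  r_T1=7 ✓
  13) LOAD T1:  M=8  r_T1=8
  14) CAS  T1:  M=9  r_T1=8 ✓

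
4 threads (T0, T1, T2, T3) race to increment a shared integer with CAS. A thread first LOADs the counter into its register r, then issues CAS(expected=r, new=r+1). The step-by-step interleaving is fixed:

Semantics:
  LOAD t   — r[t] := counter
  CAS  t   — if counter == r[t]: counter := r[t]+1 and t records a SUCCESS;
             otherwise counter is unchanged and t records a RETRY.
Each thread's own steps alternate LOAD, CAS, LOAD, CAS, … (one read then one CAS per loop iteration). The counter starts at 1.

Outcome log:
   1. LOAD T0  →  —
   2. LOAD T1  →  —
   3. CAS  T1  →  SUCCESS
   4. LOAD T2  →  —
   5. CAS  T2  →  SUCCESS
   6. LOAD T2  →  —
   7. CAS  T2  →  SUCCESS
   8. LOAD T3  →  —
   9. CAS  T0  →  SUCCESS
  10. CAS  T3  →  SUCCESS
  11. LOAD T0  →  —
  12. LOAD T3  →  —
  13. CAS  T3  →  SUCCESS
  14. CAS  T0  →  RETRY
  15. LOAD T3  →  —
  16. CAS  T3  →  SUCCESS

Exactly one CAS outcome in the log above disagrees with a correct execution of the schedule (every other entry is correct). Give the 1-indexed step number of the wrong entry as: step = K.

Re-executing:
T0 LOAD — after: cnt=1, r=1 — load
T1 LOAD — after: cnt=1, r=1 — load
T1 CAS — after: cnt=2, r=1 — ok
T2 LOAD — after: cnt=2, r=2 — load
T2 CAS — after: cnt=3, r=2 — ok
T2 LOAD — after: cnt=3, r=3 — load
T2 CAS — after: cnt=4, r=3 — ok
T3 LOAD — after: cnt=4, r=4 — load
T0 CAS — after: cnt=4, r=1 — retry
T3 CAS — after: cnt=5, r=4 — ok
T0 LOAD — after: cnt=5, r=5 — load
T3 LOAD — after: cnt=5, r=5 — load
T3 CAS — after: cnt=6, r=5 — ok
T0 CAS — after: cnt=6, r=5 — retry
T3 LOAD — after: cnt=6, r=6 — load
T3 CAS — after: cnt=7, r=6 — ok
Flip is step 9.

step = 9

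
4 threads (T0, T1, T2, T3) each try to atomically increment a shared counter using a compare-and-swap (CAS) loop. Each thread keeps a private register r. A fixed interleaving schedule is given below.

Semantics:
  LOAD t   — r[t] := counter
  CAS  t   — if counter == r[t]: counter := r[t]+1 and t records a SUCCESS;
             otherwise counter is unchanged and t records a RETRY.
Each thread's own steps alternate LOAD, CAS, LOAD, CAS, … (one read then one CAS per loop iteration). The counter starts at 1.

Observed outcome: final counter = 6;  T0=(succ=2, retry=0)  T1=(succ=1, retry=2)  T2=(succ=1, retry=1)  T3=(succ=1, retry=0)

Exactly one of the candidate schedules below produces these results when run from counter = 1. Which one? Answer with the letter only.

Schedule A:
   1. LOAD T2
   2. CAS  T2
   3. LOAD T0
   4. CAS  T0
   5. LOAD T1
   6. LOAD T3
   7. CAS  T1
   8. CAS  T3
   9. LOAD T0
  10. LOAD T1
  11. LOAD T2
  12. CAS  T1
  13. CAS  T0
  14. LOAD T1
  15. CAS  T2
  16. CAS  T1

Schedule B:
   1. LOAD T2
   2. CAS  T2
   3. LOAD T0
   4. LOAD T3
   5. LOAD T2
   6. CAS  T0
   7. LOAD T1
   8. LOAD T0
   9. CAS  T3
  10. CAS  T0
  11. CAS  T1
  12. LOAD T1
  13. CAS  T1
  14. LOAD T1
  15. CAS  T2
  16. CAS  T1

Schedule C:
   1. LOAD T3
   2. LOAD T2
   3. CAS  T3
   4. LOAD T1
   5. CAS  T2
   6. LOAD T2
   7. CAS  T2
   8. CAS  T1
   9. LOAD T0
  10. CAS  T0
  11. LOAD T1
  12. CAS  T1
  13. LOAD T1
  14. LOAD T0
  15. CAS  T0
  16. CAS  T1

C

Run C:
[1] T3.load  rd  (counter 1, T3.r 1)
[2] T2.load  rd  (counter 1, T2.r 1)
[3] T3.cas  hit  (counter 2, T3.r 1)
[4] T1.load  rd  (counter 2, T1.r 2)
[5] T2.cas  miss  (counter 2, T2.r 1)
[6] T2.load  rd  (counter 2, T2.r 2)
[7] T2.cas  hit  (counter 3, T2.r 2)
[8] T1.cas  miss  (counter 3, T1.r 2)
[9] T0.load  rd  (counter 3, T0.r 3)
[10] T0.cas  hit  (counter 4, T0.r 3)
[11] T1.load  rd  (counter 4, T1.r 4)
[12] T1.cas  hit  (counter 5, T1.r 4)
[13] T1.load  rd  (counter 5, T1.r 5)
[14] T0.load  rd  (counter 5, T0.r 5)
[15] T0.cas  hit  (counter 6, T0.r 5)
[16] T1.cas  miss  (counter 6, T1.r 5)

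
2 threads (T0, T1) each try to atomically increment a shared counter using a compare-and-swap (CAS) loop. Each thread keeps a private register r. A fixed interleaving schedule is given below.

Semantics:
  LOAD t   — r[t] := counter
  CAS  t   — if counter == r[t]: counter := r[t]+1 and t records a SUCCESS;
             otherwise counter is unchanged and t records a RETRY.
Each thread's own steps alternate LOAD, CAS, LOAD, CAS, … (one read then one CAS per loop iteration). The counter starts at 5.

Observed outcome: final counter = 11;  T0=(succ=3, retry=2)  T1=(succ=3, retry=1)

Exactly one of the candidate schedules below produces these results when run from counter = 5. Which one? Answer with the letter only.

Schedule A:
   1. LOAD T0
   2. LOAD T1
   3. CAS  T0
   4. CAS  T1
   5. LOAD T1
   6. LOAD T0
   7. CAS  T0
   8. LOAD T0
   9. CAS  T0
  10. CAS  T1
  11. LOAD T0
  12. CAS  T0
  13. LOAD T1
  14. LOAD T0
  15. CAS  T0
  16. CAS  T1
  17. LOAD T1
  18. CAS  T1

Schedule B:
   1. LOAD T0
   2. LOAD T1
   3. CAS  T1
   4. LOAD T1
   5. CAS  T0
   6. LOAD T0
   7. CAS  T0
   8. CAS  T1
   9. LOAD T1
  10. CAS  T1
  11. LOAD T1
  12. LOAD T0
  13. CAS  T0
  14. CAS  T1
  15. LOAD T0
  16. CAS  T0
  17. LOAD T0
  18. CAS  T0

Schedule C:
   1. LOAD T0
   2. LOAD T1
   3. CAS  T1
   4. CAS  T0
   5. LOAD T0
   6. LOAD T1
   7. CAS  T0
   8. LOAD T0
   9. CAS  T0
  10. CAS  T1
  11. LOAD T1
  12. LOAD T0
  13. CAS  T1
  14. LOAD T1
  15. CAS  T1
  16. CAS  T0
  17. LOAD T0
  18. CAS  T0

Tracing schedule C:
#1 T0 reads 5
#2 T1 reads 5
#3 T1 CAS(5→6) writes; counter now 6
#4 T0 CAS(5→6) fails; counter now 6
#5 T0 reads 6
#6 T1 reads 6
#7 T0 CAS(6→7) writes; counter now 7
#8 T0 reads 7
#9 T0 CAS(7→8) writes; counter now 8
#10 T1 CAS(6→7) fails; counter now 8
#11 T1 reads 8
#12 T0 reads 8
#13 T1 CAS(8→9) writes; counter now 9
#14 T1 reads 9
#15 T1 CAS(9→10) writes; counter now 10
#16 T0 CAS(8→9) fails; counter now 10
#17 T0 reads 10
#18 T0 CAS(10→11) writes; counter now 11

C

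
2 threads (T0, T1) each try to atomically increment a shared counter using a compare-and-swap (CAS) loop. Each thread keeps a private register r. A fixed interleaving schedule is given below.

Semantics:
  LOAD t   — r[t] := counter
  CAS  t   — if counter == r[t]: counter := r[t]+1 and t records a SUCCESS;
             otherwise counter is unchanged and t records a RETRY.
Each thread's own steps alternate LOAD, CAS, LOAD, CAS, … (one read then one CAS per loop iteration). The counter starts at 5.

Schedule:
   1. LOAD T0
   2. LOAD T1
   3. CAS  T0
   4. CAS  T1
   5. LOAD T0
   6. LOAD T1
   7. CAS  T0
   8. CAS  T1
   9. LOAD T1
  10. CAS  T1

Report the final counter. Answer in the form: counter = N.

counter = 8

1. LOAD T0 → mem=5 r[T0]=5 [LOAD]
2. LOAD T1 → mem=5 r[T1]=5 [LOAD]
3. CAS T0 → mem=6 r[T0]=5 [OK]
4. CAS T1 → mem=6 r[T1]=5 [RETRY]
5. LOAD T0 → mem=6 r[T0]=6 [LOAD]
6. LOAD T1 → mem=6 r[T1]=6 [LOAD]
7. CAS T0 → mem=7 r[T0]=6 [OK]
8. CAS T1 → mem=7 r[T1]=6 [RETRY]
9. LOAD T1 → mem=7 r[T1]=7 [LOAD]
10. CAS T1 → mem=8 r[T1]=7 [OK]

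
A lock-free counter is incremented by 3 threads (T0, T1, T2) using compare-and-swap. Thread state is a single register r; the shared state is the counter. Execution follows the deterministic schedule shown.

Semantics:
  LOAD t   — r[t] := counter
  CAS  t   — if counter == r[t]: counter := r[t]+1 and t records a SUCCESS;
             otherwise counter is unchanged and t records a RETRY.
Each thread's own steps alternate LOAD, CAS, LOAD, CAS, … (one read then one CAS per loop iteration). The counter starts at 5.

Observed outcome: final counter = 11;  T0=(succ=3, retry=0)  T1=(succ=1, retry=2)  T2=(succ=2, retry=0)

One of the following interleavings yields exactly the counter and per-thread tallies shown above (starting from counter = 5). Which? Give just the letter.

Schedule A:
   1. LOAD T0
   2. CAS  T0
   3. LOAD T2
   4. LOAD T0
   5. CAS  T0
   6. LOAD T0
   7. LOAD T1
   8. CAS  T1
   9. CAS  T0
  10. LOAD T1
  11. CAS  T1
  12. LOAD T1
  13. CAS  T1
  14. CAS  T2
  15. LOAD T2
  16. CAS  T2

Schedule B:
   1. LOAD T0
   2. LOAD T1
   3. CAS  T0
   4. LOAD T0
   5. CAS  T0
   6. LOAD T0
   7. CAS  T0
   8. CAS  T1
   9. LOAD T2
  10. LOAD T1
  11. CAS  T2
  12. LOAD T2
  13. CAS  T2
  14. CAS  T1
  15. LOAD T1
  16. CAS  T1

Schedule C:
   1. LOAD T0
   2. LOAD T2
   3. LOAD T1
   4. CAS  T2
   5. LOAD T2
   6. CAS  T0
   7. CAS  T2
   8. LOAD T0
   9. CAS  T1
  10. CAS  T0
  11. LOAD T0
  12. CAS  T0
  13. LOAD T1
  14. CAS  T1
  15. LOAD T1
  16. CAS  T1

B

Run B:
[1] T0.load  rd  (counter 5, T0.r 5)
[2] T1.load  rd  (counter 5, T1.r 5)
[3] T0.cas  hit  (counter 6, T0.r 5)
[4] T0.load  rd  (counter 6, T0.r 6)
[5] T0.cas  hit  (counter 7, T0.r 6)
[6] T0.load  rd  (counter 7, T0.r 7)
[7] T0.cas  hit  (counter 8, T0.r 7)
[8] T1.cas  miss  (counter 8, T1.r 5)
[9] T2.load  rd  (counter 8, T2.r 8)
[10] T1.load  rd  (counter 8, T1.r 8)
[11] T2.cas  hit  (counter 9, T2.r 8)
[12] T2.load  rd  (counter 9, T2.r 9)
[13] T2.cas  hit  (counter 10, T2.r 9)
[14] T1.cas  miss  (counter 10, T1.r 8)
[15] T1.load  rd  (counter 10, T1.r 10)
[16] T1.cas  hit  (counter 11, T1.r 10)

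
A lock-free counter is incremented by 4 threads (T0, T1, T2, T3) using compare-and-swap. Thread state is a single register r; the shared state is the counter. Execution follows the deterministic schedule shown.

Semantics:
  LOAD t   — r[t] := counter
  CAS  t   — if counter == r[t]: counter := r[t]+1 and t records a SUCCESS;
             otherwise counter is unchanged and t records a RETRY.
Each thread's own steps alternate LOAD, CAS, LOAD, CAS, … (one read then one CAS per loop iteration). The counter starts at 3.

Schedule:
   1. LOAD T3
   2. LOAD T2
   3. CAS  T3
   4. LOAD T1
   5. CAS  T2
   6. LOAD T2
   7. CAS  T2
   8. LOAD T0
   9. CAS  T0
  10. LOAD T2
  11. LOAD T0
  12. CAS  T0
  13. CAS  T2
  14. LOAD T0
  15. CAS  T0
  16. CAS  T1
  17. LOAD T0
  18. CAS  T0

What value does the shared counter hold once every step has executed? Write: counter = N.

1. LOAD T3 → mem=3 r[T3]=3 [LOAD]
2. LOAD T2 → mem=3 r[T2]=3 [LOAD]
3. CAS T3 → mem=4 r[T3]=3 [OK]
4. LOAD T1 → mem=4 r[T1]=4 [LOAD]
5. CAS T2 → mem=4 r[T2]=3 [RETRY]
6. LOAD T2 → mem=4 r[T2]=4 [LOAD]
7. CAS T2 → mem=5 r[T2]=4 [OK]
8. LOAD T0 → mem=5 r[T0]=5 [LOAD]
9. CAS T0 → mem=6 r[T0]=5 [OK]
10. LOAD T2 → mem=6 r[T2]=6 [LOAD]
11. LOAD T0 → mem=6 r[T0]=6 [LOAD]
12. CAS T0 → mem=7 r[T0]=6 [OK]
13. CAS T2 → mem=7 r[T2]=6 [RETRY]
14. LOAD T0 → mem=7 r[T0]=7 [LOAD]
15. CAS T0 → mem=8 r[T0]=7 [OK]
16. CAS T1 → mem=8 r[T1]=4 [RETRY]
17. LOAD T0 → mem=8 r[T0]=8 [LOAD]
18. CAS T0 → mem=9 r[T0]=8 [OK]

counter = 9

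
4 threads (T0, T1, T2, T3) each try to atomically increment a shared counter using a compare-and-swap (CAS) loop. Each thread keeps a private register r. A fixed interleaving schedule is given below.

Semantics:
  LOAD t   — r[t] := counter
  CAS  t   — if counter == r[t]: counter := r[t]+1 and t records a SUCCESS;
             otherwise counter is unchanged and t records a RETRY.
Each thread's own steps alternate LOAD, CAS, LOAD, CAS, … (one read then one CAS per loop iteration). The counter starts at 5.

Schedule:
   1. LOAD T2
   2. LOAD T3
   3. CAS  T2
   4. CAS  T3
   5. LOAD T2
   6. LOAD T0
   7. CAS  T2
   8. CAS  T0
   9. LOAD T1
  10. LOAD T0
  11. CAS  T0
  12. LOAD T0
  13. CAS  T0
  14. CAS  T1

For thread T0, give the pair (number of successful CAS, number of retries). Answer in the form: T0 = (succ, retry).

T0 = (2, 1)

[1] T2.load  rd  (counter 5, T2.r 5)
[2] T3.load  rd  (counter 5, T3.r 5)
[3] T2.cas  hit  (counter 6, T2.r 5)
[4] T3.cas  miss  (counter 6, T3.r 5)
[5] T2.load  rd  (counter 6, T2.r 6)
[6] T0.load  rd  (counter 6, T0.r 6)
[7] T2.cas  hit  (counter 7, T2.r 6)
[8] T0.cas  miss  (counter 7, T0.r 6)
[9] T1.load  rd  (counter 7, T1.r 7)
[10] T0.load  rd  (counter 7, T0.r 7)
[11] T0.cas  hit  (counter 8, T0.r 7)
[12] T0.load  rd  (counter 8, T0.r 8)
[13] T0.cas  hit  (counter 9, T0.r 8)
[14] T1.cas  miss  (counter 9, T1.r 7)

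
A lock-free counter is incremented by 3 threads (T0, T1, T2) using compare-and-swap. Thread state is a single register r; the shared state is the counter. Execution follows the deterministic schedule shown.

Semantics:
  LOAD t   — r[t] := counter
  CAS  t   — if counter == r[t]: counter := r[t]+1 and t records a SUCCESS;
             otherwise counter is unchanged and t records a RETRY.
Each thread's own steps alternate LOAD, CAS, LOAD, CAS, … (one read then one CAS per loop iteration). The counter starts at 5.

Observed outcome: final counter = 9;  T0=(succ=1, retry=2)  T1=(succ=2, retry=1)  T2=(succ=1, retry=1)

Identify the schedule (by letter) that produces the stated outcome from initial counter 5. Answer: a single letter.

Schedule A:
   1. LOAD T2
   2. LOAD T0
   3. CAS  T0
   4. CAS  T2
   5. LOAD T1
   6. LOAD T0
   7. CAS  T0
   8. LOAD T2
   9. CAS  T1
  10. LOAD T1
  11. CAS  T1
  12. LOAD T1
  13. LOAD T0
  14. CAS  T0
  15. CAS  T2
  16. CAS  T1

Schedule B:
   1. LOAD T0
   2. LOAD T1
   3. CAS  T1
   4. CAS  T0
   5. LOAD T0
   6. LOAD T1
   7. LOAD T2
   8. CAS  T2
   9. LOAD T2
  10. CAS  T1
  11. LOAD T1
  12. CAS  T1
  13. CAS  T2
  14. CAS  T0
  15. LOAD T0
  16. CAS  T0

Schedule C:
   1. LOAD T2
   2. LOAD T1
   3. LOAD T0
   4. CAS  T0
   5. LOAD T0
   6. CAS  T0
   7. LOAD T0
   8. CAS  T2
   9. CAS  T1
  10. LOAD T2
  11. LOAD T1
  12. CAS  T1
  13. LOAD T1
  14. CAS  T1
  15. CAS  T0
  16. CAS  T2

B

Tracing schedule B:
[1] T0.load  rd  (counter 5, T0.r 5)
[2] T1.load  rd  (counter 5, T1.r 5)
[3] T1.cas  hit  (counter 6, T1.r 5)
[4] T0.cas  miss  (counter 6, T0.r 5)
[5] T0.load  rd  (counter 6, T0.r 6)
[6] T1.load  rd  (counter 6, T1.r 6)
[7] T2.load  rd  (counter 6, T2.r 6)
[8] T2.cas  hit  (counter 7, T2.r 6)
[9] T2.load  rd  (counter 7, T2.r 7)
[10] T1.cas  miss  (counter 7, T1.r 6)
[11] T1.load  rd  (counter 7, T1.r 7)
[12] T1.cas  hit  (counter 8, T1.r 7)
[13] T2.cas  miss  (counter 8, T2.r 7)
[14] T0.cas  miss  (counter 8, T0.r 6)
[15] T0.load  rd  (counter 8, T0.r 8)
[16] T0.cas  hit  (counter 9, T0.r 8)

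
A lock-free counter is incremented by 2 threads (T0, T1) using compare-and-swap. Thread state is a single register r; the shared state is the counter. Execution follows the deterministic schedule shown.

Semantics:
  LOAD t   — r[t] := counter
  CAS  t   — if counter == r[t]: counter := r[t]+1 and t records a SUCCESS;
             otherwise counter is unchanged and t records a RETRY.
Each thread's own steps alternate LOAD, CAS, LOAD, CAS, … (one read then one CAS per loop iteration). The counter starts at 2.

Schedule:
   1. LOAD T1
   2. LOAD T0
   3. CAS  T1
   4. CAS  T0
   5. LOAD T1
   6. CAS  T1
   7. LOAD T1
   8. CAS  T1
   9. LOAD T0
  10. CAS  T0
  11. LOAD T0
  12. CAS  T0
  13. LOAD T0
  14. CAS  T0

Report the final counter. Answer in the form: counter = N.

#1 T1 reads 2
#2 T0 reads 2
#3 T1 CAS(2→3) writes; counter now 3
#4 T0 CAS(2→3) fails; counter now 3
#5 T1 reads 3
#6 T1 CAS(3→4) writes; counter now 4
#7 T1 reads 4
#8 T1 CAS(4→5) writes; counter now 5
#9 T0 reads 5
#10 T0 CAS(5→6) writes; counter now 6
#11 T0 reads 6
#12 T0 CAS(6→7) writes; counter now 7
#13 T0 reads 7
#14 T0 CAS(7→8) writes; counter now 8

counter = 8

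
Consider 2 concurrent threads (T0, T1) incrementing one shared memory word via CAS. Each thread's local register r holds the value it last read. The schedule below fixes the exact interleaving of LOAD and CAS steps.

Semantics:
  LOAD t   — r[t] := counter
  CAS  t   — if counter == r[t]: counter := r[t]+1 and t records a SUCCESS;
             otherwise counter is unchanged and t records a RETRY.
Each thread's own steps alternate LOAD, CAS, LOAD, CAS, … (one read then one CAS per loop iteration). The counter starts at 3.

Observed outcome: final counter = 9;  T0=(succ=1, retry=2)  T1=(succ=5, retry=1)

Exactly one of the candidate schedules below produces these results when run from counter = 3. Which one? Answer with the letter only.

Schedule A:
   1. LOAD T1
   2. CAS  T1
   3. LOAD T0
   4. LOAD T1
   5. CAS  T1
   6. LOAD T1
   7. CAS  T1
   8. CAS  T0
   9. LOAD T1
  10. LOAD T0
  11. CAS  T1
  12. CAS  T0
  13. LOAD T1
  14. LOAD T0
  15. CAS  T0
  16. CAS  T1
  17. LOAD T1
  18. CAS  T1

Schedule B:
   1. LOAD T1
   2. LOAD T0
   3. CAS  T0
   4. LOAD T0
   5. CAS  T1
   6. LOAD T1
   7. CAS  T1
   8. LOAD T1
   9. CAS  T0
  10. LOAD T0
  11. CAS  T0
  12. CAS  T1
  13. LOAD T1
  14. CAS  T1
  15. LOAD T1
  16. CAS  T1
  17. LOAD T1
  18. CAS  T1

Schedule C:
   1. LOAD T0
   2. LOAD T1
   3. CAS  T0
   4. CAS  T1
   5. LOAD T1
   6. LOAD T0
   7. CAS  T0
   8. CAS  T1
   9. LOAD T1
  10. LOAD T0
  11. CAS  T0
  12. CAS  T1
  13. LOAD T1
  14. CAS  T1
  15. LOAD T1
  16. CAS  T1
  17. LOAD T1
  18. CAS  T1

A

Run A:
T1 LOAD — after: cnt=3, r=3 — load
T1 CAS — after: cnt=4, r=3 — ok
T0 LOAD — after: cnt=4, r=4 — load
T1 LOAD — after: cnt=4, r=4 — load
T1 CAS — after: cnt=5, r=4 — ok
T1 LOAD — after: cnt=5, r=5 — load
T1 CAS — after: cnt=6, r=5 — ok
T0 CAS — after: cnt=6, r=4 — retry
T1 LOAD — after: cnt=6, r=6 — load
T0 LOAD — after: cnt=6, r=6 — load
T1 CAS — after: cnt=7, r=6 — ok
T0 CAS — after: cnt=7, r=6 — retry
T1 LOAD — after: cnt=7, r=7 — load
T0 LOAD — after: cnt=7, r=7 — load
T0 CAS — after: cnt=8, r=7 — ok
T1 CAS — after: cnt=8, r=7 — retry
T1 LOAD — after: cnt=8, r=8 — load
T1 CAS — after: cnt=9, r=8 — ok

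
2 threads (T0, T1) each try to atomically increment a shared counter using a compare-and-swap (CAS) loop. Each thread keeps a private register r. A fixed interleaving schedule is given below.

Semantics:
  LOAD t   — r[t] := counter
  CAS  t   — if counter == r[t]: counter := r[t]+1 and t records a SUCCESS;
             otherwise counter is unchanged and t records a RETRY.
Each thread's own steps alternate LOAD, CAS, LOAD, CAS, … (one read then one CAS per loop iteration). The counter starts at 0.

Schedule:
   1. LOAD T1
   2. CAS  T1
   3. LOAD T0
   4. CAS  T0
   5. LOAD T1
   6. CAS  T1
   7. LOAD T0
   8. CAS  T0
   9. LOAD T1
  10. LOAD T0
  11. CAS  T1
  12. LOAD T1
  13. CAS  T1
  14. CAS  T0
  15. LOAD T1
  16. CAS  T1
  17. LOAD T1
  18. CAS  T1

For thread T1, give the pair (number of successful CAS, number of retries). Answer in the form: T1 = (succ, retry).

1. LOAD T1 → mem=0 r[T1]=0 [LOAD]
2. CAS T1 → mem=1 r[T1]=0 [OK]
3. LOAD T0 → mem=1 r[T0]=1 [LOAD]
4. CAS T0 → mem=2 r[T0]=1 [OK]
5. LOAD T1 → mem=2 r[T1]=2 [LOAD]
6. CAS T1 → mem=3 r[T1]=2 [OK]
7. LOAD T0 → mem=3 r[T0]=3 [LOAD]
8. CAS T0 → mem=4 r[T0]=3 [OK]
9. LOAD T1 → mem=4 r[T1]=4 [LOAD]
10. LOAD T0 → mem=4 r[T0]=4 [LOAD]
11. CAS T1 → mem=5 r[T1]=4 [OK]
12. LOAD T1 → mem=5 r[T1]=5 [LOAD]
13. CAS T1 → mem=6 r[T1]=5 [OK]
14. CAS T0 → mem=6 r[T0]=4 [RETRY]
15. LOAD T1 → mem=6 r[T1]=6 [LOAD]
16. CAS T1 → mem=7 r[T1]=6 [OK]
17. LOAD T1 → mem=7 r[T1]=7 [LOAD]
18. CAS T1 → mem=8 r[T1]=7 [OK]

T1 = (6, 0)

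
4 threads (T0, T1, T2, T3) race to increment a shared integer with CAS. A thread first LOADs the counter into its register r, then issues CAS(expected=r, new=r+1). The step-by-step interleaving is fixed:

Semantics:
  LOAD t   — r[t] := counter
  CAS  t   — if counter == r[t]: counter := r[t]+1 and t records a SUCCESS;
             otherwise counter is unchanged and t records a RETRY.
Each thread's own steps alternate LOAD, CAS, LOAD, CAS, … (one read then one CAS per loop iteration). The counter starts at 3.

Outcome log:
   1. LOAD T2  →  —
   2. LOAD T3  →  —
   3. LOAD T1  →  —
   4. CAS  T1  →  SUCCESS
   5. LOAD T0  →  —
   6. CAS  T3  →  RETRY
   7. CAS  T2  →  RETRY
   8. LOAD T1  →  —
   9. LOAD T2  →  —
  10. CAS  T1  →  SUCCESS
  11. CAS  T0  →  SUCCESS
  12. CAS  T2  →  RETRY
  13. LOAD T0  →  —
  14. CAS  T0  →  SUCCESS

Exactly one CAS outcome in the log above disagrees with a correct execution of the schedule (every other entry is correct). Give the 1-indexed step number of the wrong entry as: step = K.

Correct run:
   1) LOAD T2:  M=3  r_T2=3
   2) LOAD T3:  M=3  r_T3=3
   3) LOAD T1:  M=3  r_T1=3
   4) CAS  T1:  M=4  r_T1=3 ✓
   5) LOAD T0:  M=4  r_T0=4
   6) CAS  T3:  M=4  r_T3=3 ✗
   7) CAS  T2:  M=4  r_T2=3 ✗
   8) LOAD T1:  M=4  r_T1=4
   9) LOAD T2:  M=4  r_T2=4
  10) CAS  T1:  M=5  r_T1=4 ✓
  11) CAS  T0:  M=5  r_T0=4 ✗
  12) CAS  T2:  M=5  r_T2=4 ✗
  13) LOAD T0:  M=5  r_T0=5
  14) CAS  T0:  M=6  r_T0=5 ✓
Mismatch at 11.

step = 11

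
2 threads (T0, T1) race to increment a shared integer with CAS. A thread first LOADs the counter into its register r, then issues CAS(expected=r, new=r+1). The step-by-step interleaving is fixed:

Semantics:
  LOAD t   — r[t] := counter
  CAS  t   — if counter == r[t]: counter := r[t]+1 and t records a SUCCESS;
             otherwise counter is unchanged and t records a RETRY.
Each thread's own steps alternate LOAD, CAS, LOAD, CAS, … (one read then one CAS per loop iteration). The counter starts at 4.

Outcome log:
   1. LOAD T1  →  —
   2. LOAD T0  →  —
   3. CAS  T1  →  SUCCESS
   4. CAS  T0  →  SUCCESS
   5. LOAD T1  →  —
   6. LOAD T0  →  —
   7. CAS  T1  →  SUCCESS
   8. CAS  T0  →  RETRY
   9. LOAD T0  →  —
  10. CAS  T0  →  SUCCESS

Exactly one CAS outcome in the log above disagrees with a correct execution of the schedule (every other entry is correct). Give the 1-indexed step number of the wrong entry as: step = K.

step = 4

Reference trace:
step 1: T1 LOAD ⇒ load; ctr=4 reg=4
step 2: T0 LOAD ⇒ load; ctr=4 reg=4
step 3: T1 CAS ⇒ ok; ctr=5 reg=4
step 4: T0 CAS ⇒ retry; ctr=5 reg=4
step 5: T1 LOAD ⇒ load; ctr=5 reg=5
step 6: T0 LOAD ⇒ load; ctr=5 reg=5
step 7: T1 CAS ⇒ ok; ctr=6 reg=5
step 8: T0 CAS ⇒ retry; ctr=6 reg=5
step 9: T0 LOAD ⇒ load; ctr=6 reg=6
step 10: T0 CAS ⇒ ok; ctr=7 reg=6
Mismatch at 4.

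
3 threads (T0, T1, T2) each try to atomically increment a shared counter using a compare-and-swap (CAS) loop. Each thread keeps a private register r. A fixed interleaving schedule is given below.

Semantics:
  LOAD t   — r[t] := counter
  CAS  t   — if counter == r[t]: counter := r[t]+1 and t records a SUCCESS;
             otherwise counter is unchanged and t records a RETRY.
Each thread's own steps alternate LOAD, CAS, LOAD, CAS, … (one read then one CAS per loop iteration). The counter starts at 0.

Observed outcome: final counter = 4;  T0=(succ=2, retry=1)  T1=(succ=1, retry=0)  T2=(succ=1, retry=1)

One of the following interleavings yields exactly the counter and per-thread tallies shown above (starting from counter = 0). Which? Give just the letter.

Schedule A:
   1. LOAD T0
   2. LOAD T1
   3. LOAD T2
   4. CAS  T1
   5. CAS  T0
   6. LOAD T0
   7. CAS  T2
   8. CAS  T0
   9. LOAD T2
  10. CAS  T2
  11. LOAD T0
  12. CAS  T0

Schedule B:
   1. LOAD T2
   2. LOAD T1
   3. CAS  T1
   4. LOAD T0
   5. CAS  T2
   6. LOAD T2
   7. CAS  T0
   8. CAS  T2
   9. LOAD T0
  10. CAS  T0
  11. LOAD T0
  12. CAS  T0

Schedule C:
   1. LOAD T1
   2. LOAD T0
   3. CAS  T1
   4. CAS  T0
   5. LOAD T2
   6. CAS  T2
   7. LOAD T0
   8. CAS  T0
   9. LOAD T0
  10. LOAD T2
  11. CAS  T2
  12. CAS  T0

A

Tracing schedule A:
[1] T0.load  rd  (counter 0, T0.r 0)
[2] T1.load  rd  (counter 0, T1.r 0)
[3] T2.load  rd  (counter 0, T2.r 0)
[4] T1.cas  hit  (counter 1, T1.r 0)
[5] T0.cas  miss  (counter 1, T0.r 0)
[6] T0.load  rd  (counter 1, T0.r 1)
[7] T2.cas  miss  (counter 1, T2.r 0)
[8] T0.cas  hit  (counter 2, T0.r 1)
[9] T2.load  rd  (counter 2, T2.r 2)
[10] T2.cas  hit  (counter 3, T2.r 2)
[11] T0.load  rd  (counter 3, T0.r 3)
[12] T0.cas  hit  (counter 4, T0.r 3)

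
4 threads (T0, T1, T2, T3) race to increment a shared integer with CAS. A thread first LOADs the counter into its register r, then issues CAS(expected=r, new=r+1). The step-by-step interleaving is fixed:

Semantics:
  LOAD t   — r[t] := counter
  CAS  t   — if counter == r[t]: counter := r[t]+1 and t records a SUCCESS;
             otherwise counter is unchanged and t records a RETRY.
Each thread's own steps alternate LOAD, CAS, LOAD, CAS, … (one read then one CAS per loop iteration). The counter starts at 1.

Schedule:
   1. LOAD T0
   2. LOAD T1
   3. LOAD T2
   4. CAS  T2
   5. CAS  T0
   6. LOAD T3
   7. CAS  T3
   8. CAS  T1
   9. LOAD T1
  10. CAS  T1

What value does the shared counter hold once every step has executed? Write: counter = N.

counter = 4

1. LOAD T0 → mem=1 r[T0]=1 [LOAD]
2. LOAD T1 → mem=1 r[T1]=1 [LOAD]
3. LOAD T2 → mem=1 r[T2]=1 [LOAD]
4. CAS T2 → mem=2 r[T2]=1 [OK]
5. CAS T0 → mem=2 r[T0]=1 [RETRY]
6. LOAD T3 → mem=2 r[T3]=2 [LOAD]
7. CAS T3 → mem=3 r[T3]=2 [OK]
8. CAS T1 → mem=3 r[T1]=1 [RETRY]
9. LOAD T1 → mem=3 r[T1]=3 [LOAD]
10. CAS T1 → mem=4 r[T1]=3 [OK]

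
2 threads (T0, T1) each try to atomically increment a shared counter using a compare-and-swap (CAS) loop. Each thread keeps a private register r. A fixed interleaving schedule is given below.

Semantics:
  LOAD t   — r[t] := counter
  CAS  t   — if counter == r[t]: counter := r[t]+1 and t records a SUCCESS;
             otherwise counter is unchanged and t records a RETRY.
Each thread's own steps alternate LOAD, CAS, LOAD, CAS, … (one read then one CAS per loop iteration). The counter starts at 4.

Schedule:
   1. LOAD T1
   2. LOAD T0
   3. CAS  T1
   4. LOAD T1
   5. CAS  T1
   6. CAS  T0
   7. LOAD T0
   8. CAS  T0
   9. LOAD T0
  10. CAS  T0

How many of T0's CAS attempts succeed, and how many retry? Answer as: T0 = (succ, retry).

   1) LOAD T1:  M=4  r_T1=4
   2) LOAD T0:  M=4  r_T0=4
   3) CAS  T1:  M=5  r_T1=4 ✓
   4) LOAD T1:  M=5  r_T1=5
   5) CAS  T1:  M=6  r_T1=5 ✓
   6) CAS  T0:  M=6  r_T0=4 ✗
   7) LOAD T0:  M=6  r_T0=6
   8) CAS  T0:  M=7  r_T0=6 ✓
   9) LOAD T0:  M=7  r_T0=7
  10) CAS  T0:  M=8  r_T0=7 ✓

T0 = (2, 1)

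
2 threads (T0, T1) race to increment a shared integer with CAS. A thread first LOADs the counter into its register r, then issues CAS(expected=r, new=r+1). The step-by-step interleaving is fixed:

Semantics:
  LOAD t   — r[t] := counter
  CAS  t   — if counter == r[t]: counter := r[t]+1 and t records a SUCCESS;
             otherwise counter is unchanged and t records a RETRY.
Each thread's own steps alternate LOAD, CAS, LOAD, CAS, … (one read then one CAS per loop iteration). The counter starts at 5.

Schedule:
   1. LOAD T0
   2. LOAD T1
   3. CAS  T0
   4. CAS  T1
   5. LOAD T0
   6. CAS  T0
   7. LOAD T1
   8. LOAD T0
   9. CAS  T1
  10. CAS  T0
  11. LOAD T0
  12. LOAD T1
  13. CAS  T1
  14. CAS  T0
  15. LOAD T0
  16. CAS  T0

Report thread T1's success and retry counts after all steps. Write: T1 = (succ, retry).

   1) LOAD T0:  M=5  r_T0=5
   2) LOAD T1:  M=5  r_T1=5
   3) CAS  T0:  M=6  r_T0=5 ✓
   4) CAS  T1:  M=6  r_T1=5 ✗
   5) LOAD T0:  M=6  r_T0=6
   6) CAS  T0:  M=7  r_T0=6 ✓
   7) LOAD T1:  M=7  r_T1=7
   8) LOAD T0:  M=7  r_T0=7
   9) CAS  T1:  M=8  r_T1=7 ✓
  10) CAS  T0:  M=8  r_T0=7 ✗
  11) LOAD T0:  M=8  r_T0=8
  12) LOAD T1:  M=8  r_T1=8
  13) CAS  T1:  M=9  r_T1=8 ✓
  14) CAS  T0:  M=9  r_T0=8 ✗
  15) LOAD T0:  M=9  r_T0=9
  16) CAS  T0:  M=10  r_T0=9 ✓

T1 = (2, 1)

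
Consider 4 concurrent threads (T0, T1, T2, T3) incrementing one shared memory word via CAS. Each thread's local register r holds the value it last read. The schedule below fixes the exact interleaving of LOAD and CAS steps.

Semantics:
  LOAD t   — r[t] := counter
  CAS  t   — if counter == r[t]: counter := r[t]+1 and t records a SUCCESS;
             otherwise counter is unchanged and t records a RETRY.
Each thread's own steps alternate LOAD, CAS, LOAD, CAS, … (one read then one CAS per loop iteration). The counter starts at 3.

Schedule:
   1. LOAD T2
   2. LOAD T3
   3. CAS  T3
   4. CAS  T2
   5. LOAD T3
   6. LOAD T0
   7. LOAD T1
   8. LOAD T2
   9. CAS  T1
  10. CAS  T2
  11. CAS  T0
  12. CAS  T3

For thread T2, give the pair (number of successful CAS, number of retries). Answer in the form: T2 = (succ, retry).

#1 T2 reads 3
#2 T3 reads 3
#3 T3 CAS(3→4) writes; counter now 4
#4 T2 CAS(3→4) fails; counter now 4
#5 T3 reads 4
#6 T0 reads 4
#7 T1 reads 4
#8 T2 reads 4
#9 T1 CAS(4→5) writes; counter now 5
#10 T2 CAS(4→5) fails; counter now 5
#11 T0 CAS(4→5) fails; counter now 5
#12 T3 CAS(4→5) fails; counter now 5

T2 = (0, 2)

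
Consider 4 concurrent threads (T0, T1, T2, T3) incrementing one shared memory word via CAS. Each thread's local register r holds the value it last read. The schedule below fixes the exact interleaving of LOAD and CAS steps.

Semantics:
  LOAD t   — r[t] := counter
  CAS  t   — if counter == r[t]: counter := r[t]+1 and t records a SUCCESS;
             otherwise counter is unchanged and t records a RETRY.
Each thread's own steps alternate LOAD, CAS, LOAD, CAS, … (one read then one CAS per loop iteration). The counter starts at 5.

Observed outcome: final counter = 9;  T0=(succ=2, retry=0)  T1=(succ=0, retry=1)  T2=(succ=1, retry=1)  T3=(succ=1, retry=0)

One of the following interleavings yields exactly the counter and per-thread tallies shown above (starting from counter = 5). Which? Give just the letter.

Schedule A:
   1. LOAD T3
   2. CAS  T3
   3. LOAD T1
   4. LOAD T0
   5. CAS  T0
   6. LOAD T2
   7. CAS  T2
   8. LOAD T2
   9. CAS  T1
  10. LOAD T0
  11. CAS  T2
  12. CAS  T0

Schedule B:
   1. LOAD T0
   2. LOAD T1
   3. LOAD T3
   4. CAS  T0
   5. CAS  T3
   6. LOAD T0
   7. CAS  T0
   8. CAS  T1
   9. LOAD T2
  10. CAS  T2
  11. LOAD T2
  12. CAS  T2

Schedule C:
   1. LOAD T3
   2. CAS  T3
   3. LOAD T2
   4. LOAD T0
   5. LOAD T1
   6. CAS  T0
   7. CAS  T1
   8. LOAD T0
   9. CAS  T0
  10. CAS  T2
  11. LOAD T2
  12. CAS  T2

C

Tracing schedule C:
1. LOAD T3 → mem=5 r[T3]=5 [LOAD]
2. CAS T3 → mem=6 r[T3]=5 [OK]
3. LOAD T2 → mem=6 r[T2]=6 [LOAD]
4. LOAD T0 → mem=6 r[T0]=6 [LOAD]
5. LOAD T1 → mem=6 r[T1]=6 [LOAD]
6. CAS T0 → mem=7 r[T0]=6 [OK]
7. CAS T1 → mem=7 r[T1]=6 [RETRY]
8. LOAD T0 → mem=7 r[T0]=7 [LOAD]
9. CAS T0 → mem=8 r[T0]=7 [OK]
10. CAS T2 → mem=8 r[T2]=6 [RETRY]
11. LOAD T2 → mem=8 r[T2]=8 [LOAD]
12. CAS T2 → mem=9 r[T2]=8 [OK]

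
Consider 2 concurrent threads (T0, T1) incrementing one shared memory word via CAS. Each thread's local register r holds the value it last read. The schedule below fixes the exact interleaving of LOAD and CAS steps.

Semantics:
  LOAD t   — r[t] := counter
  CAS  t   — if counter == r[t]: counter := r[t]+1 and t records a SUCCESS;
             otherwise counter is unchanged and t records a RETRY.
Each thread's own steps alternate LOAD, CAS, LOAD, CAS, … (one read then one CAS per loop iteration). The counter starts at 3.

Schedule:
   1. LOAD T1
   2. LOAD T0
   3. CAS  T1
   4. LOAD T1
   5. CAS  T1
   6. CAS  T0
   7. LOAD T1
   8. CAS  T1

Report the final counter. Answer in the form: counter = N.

1. LOAD T1 → mem=3 r[T1]=3 [LOAD]
2. LOAD T0 → mem=3 r[T0]=3 [LOAD]
3. CAS T1 → mem=4 r[T1]=3 [OK]
4. LOAD T1 → mem=4 r[T1]=4 [LOAD]
5. CAS T1 → mem=5 r[T1]=4 [OK]
6. CAS T0 → mem=5 r[T0]=3 [RETRY]
7. LOAD T1 → mem=5 r[T1]=5 [LOAD]
8. CAS T1 → mem=6 r[T1]=5 [OK]

counter = 6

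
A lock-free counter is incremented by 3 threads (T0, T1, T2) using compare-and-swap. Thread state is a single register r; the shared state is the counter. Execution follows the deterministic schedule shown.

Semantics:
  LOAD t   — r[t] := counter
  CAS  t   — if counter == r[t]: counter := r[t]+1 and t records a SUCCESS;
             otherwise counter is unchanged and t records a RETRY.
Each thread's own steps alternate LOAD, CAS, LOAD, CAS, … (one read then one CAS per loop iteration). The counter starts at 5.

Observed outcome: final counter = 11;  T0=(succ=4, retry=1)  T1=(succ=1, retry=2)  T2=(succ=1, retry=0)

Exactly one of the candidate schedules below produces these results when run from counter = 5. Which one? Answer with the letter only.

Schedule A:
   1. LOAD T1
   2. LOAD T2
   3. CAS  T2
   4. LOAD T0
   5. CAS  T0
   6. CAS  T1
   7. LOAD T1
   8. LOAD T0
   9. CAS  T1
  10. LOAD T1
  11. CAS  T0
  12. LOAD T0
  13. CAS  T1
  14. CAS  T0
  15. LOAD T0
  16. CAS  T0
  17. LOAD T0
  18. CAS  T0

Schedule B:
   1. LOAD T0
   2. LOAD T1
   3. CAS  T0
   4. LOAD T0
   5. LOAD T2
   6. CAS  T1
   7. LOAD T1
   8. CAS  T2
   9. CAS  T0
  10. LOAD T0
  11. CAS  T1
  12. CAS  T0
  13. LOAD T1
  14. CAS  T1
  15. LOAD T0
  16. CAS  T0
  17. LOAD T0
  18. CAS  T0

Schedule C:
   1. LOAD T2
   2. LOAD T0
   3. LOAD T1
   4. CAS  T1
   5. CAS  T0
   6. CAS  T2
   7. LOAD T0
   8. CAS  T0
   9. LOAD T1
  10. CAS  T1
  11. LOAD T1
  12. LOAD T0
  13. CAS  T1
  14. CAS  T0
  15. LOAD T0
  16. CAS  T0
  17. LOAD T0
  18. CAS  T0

B

Simulating candidate B:
1. LOAD T0 → mem=5 r[T0]=5 [LOAD]
2. LOAD T1 → mem=5 r[T1]=5 [LOAD]
3. CAS T0 → mem=6 r[T0]=5 [OK]
4. LOAD T0 → mem=6 r[T0]=6 [LOAD]
5. LOAD T2 → mem=6 r[T2]=6 [LOAD]
6. CAS T1 → mem=6 r[T1]=5 [RETRY]
7. LOAD T1 → mem=6 r[T1]=6 [LOAD]
8. CAS T2 → mem=7 r[T2]=6 [OK]
9. CAS T0 → mem=7 r[T0]=6 [RETRY]
10. LOAD T0 → mem=7 r[T0]=7 [LOAD]
11. CAS T1 → mem=7 r[T1]=6 [RETRY]
12. CAS T0 → mem=8 r[T0]=7 [OK]
13. LOAD T1 → mem=8 r[T1]=8 [LOAD]
14. CAS T1 → mem=9 r[T1]=8 [OK]
15. LOAD T0 → mem=9 r[T0]=9 [LOAD]
16. CAS T0 → mem=10 r[T0]=9 [OK]
17. LOAD T0 → mem=10 r[T0]=10 [LOAD]
18. CAS T0 → mem=11 r[T0]=10 [OK]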